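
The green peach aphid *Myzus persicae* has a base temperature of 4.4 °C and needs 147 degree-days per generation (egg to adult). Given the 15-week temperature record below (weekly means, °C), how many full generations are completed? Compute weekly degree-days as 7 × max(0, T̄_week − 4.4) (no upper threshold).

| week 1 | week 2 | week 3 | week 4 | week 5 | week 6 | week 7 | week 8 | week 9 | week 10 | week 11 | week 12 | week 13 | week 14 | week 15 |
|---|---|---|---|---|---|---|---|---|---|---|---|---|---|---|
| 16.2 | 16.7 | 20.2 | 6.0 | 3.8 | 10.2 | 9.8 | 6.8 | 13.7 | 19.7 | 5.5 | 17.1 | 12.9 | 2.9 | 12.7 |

Weekly DD (7 × max(0, T̄ − 4.4)): 82.6, 86.1, 110.6, 11.2, 0.0, 40.6, 37.8, 16.8, 65.1, 107.1, 7.7, 88.9, 59.5, 0.0, 58.1.
Season total = 772.1 DD.
Complete generations = ⌊772.1 / 147⌋ = 5.

5 generations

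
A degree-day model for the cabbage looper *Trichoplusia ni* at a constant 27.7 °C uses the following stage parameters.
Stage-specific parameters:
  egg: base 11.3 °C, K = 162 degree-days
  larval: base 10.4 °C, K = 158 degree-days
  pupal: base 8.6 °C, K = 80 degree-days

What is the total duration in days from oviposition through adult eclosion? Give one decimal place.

23.2 days

egg: 162 / (27.7 − 11.3) = 162 / 16.4 = 9.878 d.
larval: 158 / (27.7 − 10.4) = 158 / 17.3 = 9.133 d.
pupal: 80 / (27.7 − 8.6) = 80 / 19.1 = 4.188 d.
Sum = 23.199 ≈ 23.2 days.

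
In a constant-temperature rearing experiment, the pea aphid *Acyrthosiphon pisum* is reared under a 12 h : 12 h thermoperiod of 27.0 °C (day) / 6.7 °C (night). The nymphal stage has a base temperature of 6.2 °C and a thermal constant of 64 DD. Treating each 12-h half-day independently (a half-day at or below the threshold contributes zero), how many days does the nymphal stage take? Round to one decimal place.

6.0 days

Day half: max(0, 27.0 − 6.2) × 0.5 = 20.8 × 0.5 = 10.40 DD.
Night half: max(0, 6.7 − 6.2) × 0.5 = 0.5 × 0.5 = 0.25 DD.
Per 24 h: 10.65 DD/day.
Duration = 64 / 10.65 = 6.009 ≈ 6.0 days.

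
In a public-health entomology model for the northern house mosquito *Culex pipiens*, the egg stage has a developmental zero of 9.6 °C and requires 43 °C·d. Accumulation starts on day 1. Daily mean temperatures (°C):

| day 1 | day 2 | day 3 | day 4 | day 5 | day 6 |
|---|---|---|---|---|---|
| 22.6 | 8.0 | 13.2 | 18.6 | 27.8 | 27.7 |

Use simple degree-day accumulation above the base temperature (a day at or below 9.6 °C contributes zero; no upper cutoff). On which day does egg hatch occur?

Daily DD above 9.6 °C: 13.0, 0.0, 3.6, 9.0, 18.2, 18.1.
Cumulative: 13.0, 13.0, 16.6, 25.6, 43.8, 61.9.
The total first reaches 43 DD on day 5.

day 5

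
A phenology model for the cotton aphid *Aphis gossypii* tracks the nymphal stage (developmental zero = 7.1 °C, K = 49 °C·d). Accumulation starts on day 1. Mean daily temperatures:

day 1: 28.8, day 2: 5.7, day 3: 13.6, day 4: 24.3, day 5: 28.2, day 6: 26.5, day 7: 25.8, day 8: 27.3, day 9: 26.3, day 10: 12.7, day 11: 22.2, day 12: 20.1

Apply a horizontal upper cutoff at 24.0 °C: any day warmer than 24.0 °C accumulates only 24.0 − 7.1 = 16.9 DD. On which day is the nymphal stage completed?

day 5

Daily DD above 7.1 °C (capped at 16.9): 16.9, 0.0, 6.5, 16.9, 16.9, 16.9, 16.9, 16.9, 16.9, 5.6, 15.1, 13.0.
Cumulative: 16.9, 16.9, 23.4, 40.3, 57.2, 74.1, 91.0, 107.9, 124.8, 130.4, 145.5, 158.5.
The total first reaches 49 DD on day 5.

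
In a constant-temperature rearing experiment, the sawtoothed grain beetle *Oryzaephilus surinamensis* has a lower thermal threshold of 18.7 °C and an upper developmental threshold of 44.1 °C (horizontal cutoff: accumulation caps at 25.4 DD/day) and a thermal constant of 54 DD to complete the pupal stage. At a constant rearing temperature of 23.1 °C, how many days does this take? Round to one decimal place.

Daily accumulation = 23.1 − 18.7 = 4.4 DD/day.
Duration = 54 / 4.4 = 12.273 ≈ 12.3 days.

12.3 days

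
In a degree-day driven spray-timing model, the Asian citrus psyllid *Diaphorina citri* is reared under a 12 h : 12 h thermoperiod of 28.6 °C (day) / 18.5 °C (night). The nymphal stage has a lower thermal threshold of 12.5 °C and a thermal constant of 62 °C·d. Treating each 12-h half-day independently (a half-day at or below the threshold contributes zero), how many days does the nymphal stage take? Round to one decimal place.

5.6 days

Day half: max(0, 28.6 − 12.5) × 0.5 = 16.1 × 0.5 = 8.05 DD.
Night half: max(0, 18.5 − 12.5) × 0.5 = 6.0 × 0.5 = 3.00 DD.
Per 24 h: 11.05 DD/day.
Duration = 62 / 11.05 = 5.611 ≈ 5.6 days.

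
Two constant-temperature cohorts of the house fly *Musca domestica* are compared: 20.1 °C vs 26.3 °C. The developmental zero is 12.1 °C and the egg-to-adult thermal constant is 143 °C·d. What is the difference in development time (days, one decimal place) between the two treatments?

At 20.1 °C: 143 / (20.1 − 12.1) = 143 / 8.0 = 17.875 d.
At 26.3 °C: 143 / (26.3 − 12.1) = 143 / 14.2 = 10.070 d.
Difference = |17.875 − 10.070| = 7.805 ≈ 7.8 days.

7.8 days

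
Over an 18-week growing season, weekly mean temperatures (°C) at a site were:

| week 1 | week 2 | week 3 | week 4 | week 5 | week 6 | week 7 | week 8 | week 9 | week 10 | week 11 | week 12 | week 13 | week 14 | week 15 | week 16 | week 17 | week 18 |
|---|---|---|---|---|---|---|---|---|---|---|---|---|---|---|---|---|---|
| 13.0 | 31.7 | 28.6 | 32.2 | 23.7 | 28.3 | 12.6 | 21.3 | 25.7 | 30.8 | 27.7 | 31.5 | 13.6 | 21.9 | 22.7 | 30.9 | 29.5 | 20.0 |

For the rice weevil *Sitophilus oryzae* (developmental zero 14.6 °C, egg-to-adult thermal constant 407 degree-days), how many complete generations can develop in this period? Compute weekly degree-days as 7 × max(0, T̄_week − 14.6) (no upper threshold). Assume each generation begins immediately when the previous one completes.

3 generations

Weekly DD (7 × max(0, T̄ − 14.6)): 0.0, 119.7, 98.0, 123.2, 63.7, 95.9, 0.0, 46.9, 77.7, 113.4, 91.7, 118.3, 0.0, 51.1, 56.7, 114.1, 104.3, 37.8.
Season total = 1312.5 DD.
Complete generations = ⌊1312.5 / 407⌋ = 3.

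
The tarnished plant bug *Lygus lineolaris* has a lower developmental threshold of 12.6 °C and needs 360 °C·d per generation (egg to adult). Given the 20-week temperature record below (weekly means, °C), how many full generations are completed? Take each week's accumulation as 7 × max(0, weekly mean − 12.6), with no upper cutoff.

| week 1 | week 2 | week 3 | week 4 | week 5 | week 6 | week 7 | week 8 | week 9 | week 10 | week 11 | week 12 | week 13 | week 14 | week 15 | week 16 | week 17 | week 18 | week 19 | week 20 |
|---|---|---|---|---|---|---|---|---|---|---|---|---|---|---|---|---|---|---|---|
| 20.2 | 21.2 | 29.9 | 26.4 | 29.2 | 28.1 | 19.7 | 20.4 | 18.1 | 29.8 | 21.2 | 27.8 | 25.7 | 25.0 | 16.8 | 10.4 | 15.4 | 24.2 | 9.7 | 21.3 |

3 generations

Weekly DD (7 × max(0, T̄ − 12.6)): 53.2, 60.2, 121.1, 96.6, 116.2, 108.5, 49.7, 54.6, 38.5, 120.4, 60.2, 106.4, 91.7, 86.8, 29.4, 0.0, 19.6, 81.2, 0.0, 60.9.
Season total = 1355.2 DD.
Complete generations = ⌊1355.2 / 360⌋ = 3.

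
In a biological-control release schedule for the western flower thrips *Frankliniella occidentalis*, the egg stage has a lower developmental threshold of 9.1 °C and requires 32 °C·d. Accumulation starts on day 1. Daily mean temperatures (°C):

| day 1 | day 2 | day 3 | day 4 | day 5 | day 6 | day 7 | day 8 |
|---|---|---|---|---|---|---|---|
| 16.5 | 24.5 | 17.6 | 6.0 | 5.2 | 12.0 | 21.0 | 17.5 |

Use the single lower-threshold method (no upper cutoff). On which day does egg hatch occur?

Daily DD above 9.1 °C: 7.4, 15.4, 8.5, 0.0, 0.0, 2.9, 11.9, 8.4.
Cumulative: 7.4, 22.8, 31.3, 31.3, 31.3, 34.2, 46.1, 54.5.
The total first reaches 32 DD on day 6.

day 6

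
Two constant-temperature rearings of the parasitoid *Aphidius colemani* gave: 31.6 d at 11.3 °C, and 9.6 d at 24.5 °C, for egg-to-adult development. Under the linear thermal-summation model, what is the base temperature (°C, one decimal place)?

Linear rate model ⇒ the product D·(T − T_b) is constant across temperatures.
31.6·(11.3 − T_b) = 9.6·(24.5 − T_b)
T_b = (31.6·11.3 − 9.6·24.5) / (31.6 − 9.6) = 121.88 / 22.0 = 5.540 °C ≈ 5.5 °C.

5.5 °C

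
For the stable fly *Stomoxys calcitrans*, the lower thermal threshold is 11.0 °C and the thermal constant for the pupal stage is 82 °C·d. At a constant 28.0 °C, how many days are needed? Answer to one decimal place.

4.8 days

Daily accumulation = 28.0 − 11.0 = 17.0 DD/day.
Duration = 82 / 17.0 = 4.824 ≈ 4.8 days.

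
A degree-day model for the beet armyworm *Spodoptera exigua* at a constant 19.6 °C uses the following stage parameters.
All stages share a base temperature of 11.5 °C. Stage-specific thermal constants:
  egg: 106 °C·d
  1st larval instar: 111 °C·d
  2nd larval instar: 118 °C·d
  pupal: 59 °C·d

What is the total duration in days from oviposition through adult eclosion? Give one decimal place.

48.6 days

Daily accumulation at 19.6 °C = 19.6 − 11.5 = 8.1 DD/day.
Total K = 106 + 111 + 118 + 59 = 394 DD.
Total duration = 394 / 8.1 = 48.642 ≈ 48.6 days.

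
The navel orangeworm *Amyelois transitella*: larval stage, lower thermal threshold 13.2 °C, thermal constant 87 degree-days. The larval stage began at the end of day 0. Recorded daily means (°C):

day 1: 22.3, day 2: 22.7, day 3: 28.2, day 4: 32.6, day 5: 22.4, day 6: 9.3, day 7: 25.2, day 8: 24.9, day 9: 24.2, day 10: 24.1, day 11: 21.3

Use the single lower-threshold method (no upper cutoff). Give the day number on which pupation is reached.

Daily DD above 13.2 °C: 9.1, 9.5, 15.0, 19.4, 9.2, 0.0, 12.0, 11.7, 11.0, 10.9, 8.1.
Cumulative: 9.1, 18.6, 33.6, 53.0, 62.2, 62.2, 74.2, 85.9, 96.9, 107.8, 115.9.
The total first reaches 87 DD on day 9.

day 9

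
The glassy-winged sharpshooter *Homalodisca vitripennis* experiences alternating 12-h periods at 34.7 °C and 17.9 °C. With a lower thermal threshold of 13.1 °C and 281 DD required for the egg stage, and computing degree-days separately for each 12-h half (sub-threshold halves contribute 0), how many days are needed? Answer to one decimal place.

21.3 days

Day half: max(0, 34.7 − 13.1) × 0.5 = 21.6 × 0.5 = 10.80 DD.
Night half: max(0, 17.9 − 13.1) × 0.5 = 4.8 × 0.5 = 2.40 DD.
Per 24 h: 13.20 DD/day.
Duration = 281 / 13.20 = 21.288 ≈ 21.3 days.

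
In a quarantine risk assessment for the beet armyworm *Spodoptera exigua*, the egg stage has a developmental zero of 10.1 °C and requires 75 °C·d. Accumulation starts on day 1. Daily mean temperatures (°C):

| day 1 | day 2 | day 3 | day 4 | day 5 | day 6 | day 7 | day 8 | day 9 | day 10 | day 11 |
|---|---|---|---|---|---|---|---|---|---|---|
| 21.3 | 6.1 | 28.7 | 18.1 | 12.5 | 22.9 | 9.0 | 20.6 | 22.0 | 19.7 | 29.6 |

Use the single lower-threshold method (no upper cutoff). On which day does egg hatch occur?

Daily DD above 10.1 °C: 11.2, 0.0, 18.6, 8.0, 2.4, 12.8, 0.0, 10.5, 11.9, 9.6, 19.5.
Cumulative: 11.2, 11.2, 29.8, 37.8, 40.2, 53.0, 53.0, 63.5, 75.4, 85.0, 104.5.
The total first reaches 75 DD on day 9.

day 9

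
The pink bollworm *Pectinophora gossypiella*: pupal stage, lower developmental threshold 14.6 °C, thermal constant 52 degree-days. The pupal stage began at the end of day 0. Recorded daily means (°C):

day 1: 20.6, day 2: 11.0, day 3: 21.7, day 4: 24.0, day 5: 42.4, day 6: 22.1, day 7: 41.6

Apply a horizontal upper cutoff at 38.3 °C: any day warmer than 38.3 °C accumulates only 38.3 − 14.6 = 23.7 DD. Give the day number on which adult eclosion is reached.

day 6

Daily DD above 14.6 °C (capped at 23.7): 6.0, 0.0, 7.1, 9.4, 23.7, 7.5, 23.7.
Cumulative: 6.0, 6.0, 13.1, 22.5, 46.2, 53.7, 77.4.
The total first reaches 52 DD on day 6.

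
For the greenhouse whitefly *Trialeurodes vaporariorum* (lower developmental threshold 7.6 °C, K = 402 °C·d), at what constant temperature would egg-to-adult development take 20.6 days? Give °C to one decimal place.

Required daily accumulation = 402 / 20.6 = 19.515 DD/day.
T = T_base + 19.515 = 7.6 + 19.515 = 27.115 ≈ 27.1 °C.

27.1 °C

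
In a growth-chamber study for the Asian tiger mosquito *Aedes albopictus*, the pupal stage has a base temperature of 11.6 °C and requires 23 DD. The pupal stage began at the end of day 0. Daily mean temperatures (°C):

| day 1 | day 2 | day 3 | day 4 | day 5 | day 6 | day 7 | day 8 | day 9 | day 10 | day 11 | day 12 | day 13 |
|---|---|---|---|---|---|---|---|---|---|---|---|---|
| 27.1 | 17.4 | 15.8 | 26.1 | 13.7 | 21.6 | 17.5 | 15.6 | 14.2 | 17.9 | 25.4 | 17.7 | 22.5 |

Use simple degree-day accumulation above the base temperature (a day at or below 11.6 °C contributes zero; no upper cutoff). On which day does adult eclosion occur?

day 3

Daily DD above 11.6 °C: 15.5, 5.8, 4.2, 14.5, 2.1, 10.0, 5.9, 4.0, 2.6, 6.3, 13.8, 6.1, 10.9.
Cumulative: 15.5, 21.3, 25.5, 40.0, 42.1, 52.1, 58.0, 62.0, 64.6, 70.9, 84.7, 90.8, 101.7.
The total first reaches 23 DD on day 3.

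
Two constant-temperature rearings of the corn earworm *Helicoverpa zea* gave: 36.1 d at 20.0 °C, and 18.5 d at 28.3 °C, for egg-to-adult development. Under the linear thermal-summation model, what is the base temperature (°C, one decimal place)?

Linear rate model ⇒ the product D·(T − T_b) is constant across temperatures.
36.1·(20.0 − T_b) = 18.5·(28.3 − T_b)
T_b = (36.1·20.0 − 18.5·28.3) / (36.1 − 18.5) = 198.45 / 17.6 = 11.276 °C ≈ 11.3 °C.

11.3 °C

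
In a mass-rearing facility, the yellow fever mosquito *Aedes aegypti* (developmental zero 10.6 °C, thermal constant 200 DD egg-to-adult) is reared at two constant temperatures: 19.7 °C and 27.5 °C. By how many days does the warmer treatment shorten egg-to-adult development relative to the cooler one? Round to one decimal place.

10.1 days

At 19.7 °C: 200 / (19.7 − 10.6) = 200 / 9.1 = 21.978 d.
At 27.5 °C: 200 / (27.5 − 10.6) = 200 / 16.9 = 11.834 d.
Difference = |21.978 − 11.834| = 10.144 ≈ 10.1 days.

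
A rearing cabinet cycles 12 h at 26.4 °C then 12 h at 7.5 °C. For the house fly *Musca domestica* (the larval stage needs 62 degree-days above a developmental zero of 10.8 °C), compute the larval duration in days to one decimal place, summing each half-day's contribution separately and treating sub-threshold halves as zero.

Day half: max(0, 26.4 − 10.8) × 0.5 = 15.6 × 0.5 = 7.80 DD.
Night half: max(0, 7.5 − 10.8) × 0.5 = 0.0 × 0.5 = 0.00 DD.
Per 24 h: 7.80 DD/day.
Duration = 62 / 7.80 = 7.949 ≈ 7.9 days.

7.9 days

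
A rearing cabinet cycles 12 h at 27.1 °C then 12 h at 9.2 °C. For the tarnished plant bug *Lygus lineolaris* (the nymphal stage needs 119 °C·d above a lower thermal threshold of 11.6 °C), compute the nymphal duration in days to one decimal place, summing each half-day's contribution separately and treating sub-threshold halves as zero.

Day half: max(0, 27.1 − 11.6) × 0.5 = 15.5 × 0.5 = 7.75 DD.
Night half: max(0, 9.2 − 11.6) × 0.5 = 0.0 × 0.5 = 0.00 DD.
Per 24 h: 7.75 DD/day.
Duration = 119 / 7.75 = 15.355 ≈ 15.4 days.

15.4 days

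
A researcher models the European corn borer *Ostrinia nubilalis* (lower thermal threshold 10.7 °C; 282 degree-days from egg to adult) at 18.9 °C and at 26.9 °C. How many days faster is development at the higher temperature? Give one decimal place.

17.0 days

At 18.9 °C: 282 / (18.9 − 10.7) = 282 / 8.2 = 34.390 d.
At 26.9 °C: 282 / (26.9 − 10.7) = 282 / 16.2 = 17.407 d.
Difference = |34.390 − 17.407| = 16.983 ≈ 17.0 days.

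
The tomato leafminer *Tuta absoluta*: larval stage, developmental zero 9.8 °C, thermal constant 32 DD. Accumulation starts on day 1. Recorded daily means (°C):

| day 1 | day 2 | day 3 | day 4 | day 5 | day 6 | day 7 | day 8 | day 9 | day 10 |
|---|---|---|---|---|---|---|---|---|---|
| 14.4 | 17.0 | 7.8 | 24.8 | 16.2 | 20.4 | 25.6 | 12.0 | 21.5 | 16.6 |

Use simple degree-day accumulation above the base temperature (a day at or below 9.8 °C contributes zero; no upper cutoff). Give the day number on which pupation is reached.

day 5

Daily DD above 9.8 °C: 4.6, 7.2, 0.0, 15.0, 6.4, 10.6, 15.8, 2.2, 11.7, 6.8.
Cumulative: 4.6, 11.8, 11.8, 26.8, 33.2, 43.8, 59.6, 61.8, 73.5, 80.3.
The total first reaches 32 DD on day 5.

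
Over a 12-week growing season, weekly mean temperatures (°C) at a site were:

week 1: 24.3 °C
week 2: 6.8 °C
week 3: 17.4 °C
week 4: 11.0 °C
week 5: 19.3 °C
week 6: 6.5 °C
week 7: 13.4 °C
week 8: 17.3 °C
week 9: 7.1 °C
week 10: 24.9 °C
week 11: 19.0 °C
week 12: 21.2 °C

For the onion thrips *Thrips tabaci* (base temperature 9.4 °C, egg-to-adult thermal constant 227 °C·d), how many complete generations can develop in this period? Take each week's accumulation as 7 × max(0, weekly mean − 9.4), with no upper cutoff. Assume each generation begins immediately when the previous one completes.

2 generations

Weekly DD (7 × max(0, T̄ − 9.4)): 104.3, 0.0, 56.0, 11.2, 69.3, 0.0, 28.0, 55.3, 0.0, 108.5, 67.2, 82.6.
Season total = 582.4 DD.
Complete generations = ⌊582.4 / 227⌋ = 2.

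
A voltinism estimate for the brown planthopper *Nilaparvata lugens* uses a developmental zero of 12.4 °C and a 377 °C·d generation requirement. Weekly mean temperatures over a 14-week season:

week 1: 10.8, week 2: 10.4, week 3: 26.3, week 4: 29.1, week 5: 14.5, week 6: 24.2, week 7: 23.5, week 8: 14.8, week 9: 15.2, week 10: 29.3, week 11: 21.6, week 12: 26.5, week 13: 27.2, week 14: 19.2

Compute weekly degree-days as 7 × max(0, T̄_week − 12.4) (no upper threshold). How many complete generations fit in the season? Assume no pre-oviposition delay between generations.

Weekly DD (7 × max(0, T̄ − 12.4)): 0.0, 0.0, 97.3, 116.9, 14.7, 82.6, 77.7, 16.8, 19.6, 118.3, 64.4, 98.7, 103.6, 47.6.
Season total = 858.2 DD.
Complete generations = ⌊858.2 / 377⌋ = 2.

2 generations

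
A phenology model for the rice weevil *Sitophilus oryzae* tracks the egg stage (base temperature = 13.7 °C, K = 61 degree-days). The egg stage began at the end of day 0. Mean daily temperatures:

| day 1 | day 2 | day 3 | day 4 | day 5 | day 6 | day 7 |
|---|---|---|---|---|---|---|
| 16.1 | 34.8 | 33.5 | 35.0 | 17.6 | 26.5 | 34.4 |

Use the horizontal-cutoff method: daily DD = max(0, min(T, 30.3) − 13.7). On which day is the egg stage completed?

day 6

Daily DD above 13.7 °C (capped at 16.6): 2.4, 16.6, 16.6, 16.6, 3.9, 12.8, 16.6.
Cumulative: 2.4, 19.0, 35.6, 52.2, 56.1, 68.9, 85.5.
The total first reaches 61 DD on day 6.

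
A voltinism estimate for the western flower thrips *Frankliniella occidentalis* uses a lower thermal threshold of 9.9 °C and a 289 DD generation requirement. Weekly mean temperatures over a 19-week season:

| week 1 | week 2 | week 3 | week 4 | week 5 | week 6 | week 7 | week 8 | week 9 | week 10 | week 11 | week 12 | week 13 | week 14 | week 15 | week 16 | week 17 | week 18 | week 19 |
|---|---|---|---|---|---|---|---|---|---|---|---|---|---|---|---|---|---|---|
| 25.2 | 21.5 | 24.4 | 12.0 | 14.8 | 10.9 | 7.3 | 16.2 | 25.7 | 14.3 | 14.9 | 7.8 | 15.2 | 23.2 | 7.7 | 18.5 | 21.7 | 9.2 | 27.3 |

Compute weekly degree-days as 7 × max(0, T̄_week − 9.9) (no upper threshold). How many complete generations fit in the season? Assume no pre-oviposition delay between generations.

3 generations

Weekly DD (7 × max(0, T̄ − 9.9)): 107.1, 81.2, 101.5, 14.7, 34.3, 7.0, 0.0, 44.1, 110.6, 30.8, 35.0, 0.0, 37.1, 93.1, 0.0, 60.2, 82.6, 0.0, 121.8.
Season total = 961.1 DD.
Complete generations = ⌊961.1 / 289⌋ = 3.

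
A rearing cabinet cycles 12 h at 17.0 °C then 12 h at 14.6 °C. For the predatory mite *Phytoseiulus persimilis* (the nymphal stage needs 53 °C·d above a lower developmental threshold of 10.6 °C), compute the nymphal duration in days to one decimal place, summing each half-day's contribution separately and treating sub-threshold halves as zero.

Day half: max(0, 17.0 − 10.6) × 0.5 = 6.4 × 0.5 = 3.20 DD.
Night half: max(0, 14.6 − 10.6) × 0.5 = 4.0 × 0.5 = 2.00 DD.
Per 24 h: 5.20 DD/day.
Duration = 53 / 5.20 = 10.192 ≈ 10.2 days.

10.2 days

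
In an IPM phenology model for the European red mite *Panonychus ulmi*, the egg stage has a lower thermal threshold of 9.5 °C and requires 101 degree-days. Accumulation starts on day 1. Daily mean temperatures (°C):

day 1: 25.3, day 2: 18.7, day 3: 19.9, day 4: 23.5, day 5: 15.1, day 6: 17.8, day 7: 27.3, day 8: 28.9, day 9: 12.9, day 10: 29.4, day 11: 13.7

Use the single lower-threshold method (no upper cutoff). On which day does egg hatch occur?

Daily DD above 9.5 °C: 15.8, 9.2, 10.4, 14.0, 5.6, 8.3, 17.8, 19.4, 3.4, 19.9, 4.2.
Cumulative: 15.8, 25.0, 35.4, 49.4, 55.0, 63.3, 81.1, 100.5, 103.9, 123.8, 128.0.
The total first reaches 101 DD on day 9.

day 9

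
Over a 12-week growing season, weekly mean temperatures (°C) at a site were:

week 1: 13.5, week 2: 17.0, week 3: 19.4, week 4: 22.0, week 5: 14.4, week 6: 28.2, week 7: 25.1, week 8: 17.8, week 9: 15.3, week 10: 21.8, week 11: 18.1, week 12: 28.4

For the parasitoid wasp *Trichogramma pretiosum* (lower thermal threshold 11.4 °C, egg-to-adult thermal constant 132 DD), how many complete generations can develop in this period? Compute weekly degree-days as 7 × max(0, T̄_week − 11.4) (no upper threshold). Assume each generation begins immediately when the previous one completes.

5 generations

Weekly DD (7 × max(0, T̄ − 11.4)): 14.7, 39.2, 56.0, 74.2, 21.0, 117.6, 95.9, 44.8, 27.3, 72.8, 46.9, 119.0.
Season total = 729.4 DD.
Complete generations = ⌊729.4 / 132⌋ = 5.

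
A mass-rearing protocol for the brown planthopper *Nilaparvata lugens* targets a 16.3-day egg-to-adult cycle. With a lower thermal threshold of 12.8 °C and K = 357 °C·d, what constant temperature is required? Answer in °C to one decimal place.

34.7 °C

Required daily accumulation = 357 / 16.3 = 21.902 DD/day.
T = T_base + 21.902 = 12.8 + 21.902 = 34.702 ≈ 34.7 °C.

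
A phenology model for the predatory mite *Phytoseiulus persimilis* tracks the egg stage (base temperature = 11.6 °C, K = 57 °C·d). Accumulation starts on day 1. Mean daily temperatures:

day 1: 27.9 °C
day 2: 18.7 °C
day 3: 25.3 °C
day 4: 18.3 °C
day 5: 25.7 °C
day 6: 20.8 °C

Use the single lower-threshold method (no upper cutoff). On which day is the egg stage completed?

day 5

Daily DD above 11.6 °C: 16.3, 7.1, 13.7, 6.7, 14.1, 9.2.
Cumulative: 16.3, 23.4, 37.1, 43.8, 57.9, 67.1.
The total first reaches 57 DD on day 5.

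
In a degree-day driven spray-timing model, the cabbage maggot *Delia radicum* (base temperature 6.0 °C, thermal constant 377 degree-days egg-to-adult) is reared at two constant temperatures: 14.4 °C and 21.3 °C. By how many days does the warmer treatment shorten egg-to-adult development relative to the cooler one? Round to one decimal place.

At 14.4 °C: 377 / (14.4 − 6.0) = 377 / 8.4 = 44.881 d.
At 21.3 °C: 377 / (21.3 − 6.0) = 377 / 15.3 = 24.641 d.
Difference = |44.881 − 24.641| = 20.240 ≈ 20.2 days.

20.2 days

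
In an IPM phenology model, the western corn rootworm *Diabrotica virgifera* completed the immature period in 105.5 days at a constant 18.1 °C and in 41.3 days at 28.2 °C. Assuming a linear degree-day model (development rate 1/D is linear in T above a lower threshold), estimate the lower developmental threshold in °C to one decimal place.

Under the model K = D·(T − T_b), so D₁·(T₁ − T_b) = D₂·(T₂ − T_b).
105.5·(18.1 − T_b) = 41.3·(28.2 − T_b)
T_b = (105.5·18.1 − 41.3·28.2) / (105.5 − 41.3) = 744.89 / 64.2 = 11.603 °C ≈ 11.6 °C.

11.6 °C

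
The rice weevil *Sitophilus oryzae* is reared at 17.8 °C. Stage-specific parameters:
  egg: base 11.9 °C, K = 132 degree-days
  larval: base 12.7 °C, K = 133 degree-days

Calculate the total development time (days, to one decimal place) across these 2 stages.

48.5 days

egg: 132 / (17.8 − 11.9) = 132 / 5.9 = 22.373 d.
larval: 133 / (17.8 − 12.7) = 133 / 5.1 = 26.078 d.
Sum = 48.451 ≈ 48.5 days.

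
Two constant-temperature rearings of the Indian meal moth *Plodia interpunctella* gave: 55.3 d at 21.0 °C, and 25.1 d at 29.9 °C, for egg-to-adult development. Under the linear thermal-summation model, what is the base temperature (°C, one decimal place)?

13.6 °C

Under the model K = D·(T − T_b), so D₁·(T₁ − T_b) = D₂·(T₂ − T_b).
55.3·(21.0 − T_b) = 25.1·(29.9 − T_b)
T_b = (55.3·21.0 − 25.1·29.9) / (55.3 − 25.1) = 410.81 / 30.2 = 13.603 °C ≈ 13.6 °C.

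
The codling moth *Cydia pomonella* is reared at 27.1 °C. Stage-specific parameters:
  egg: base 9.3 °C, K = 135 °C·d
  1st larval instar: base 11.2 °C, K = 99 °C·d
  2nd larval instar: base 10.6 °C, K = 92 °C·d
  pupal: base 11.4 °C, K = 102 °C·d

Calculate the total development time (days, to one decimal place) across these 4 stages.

egg: 135 / (27.1 − 9.3) = 135 / 17.8 = 7.584 d.
1st larval instar: 99 / (27.1 − 11.2) = 99 / 15.9 = 6.226 d.
2nd larval instar: 92 / (27.1 − 10.6) = 92 / 16.5 = 5.576 d.
pupal: 102 / (27.1 − 11.4) = 102 / 15.7 = 6.497 d.
Sum = 25.883 ≈ 25.9 days.

25.9 days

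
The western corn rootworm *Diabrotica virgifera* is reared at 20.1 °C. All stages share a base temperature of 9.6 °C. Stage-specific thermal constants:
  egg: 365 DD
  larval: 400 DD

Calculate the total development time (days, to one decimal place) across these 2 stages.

Daily accumulation at 20.1 °C = 20.1 − 9.6 = 10.5 DD/day.
Total K = 365 + 400 = 765 DD.
Total duration = 765 / 10.5 = 72.857 ≈ 72.9 days.

72.9 days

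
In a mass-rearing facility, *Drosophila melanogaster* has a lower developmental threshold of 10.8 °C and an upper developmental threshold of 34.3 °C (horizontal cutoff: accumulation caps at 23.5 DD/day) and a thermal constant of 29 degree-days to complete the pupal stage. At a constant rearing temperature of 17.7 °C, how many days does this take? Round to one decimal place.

4.2 days

Daily accumulation = 17.7 − 10.8 = 6.9 DD/day.
Duration = 29 / 6.9 = 4.203 ≈ 4.2 days.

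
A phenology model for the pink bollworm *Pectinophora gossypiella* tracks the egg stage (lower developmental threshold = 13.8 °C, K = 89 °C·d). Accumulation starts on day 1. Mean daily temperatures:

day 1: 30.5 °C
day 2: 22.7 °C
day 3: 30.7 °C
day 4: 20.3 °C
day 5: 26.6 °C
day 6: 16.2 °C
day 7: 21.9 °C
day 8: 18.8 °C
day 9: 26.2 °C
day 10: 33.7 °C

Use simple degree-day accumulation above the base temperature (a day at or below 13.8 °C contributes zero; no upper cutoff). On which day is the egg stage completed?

Daily DD above 13.8 °C: 16.7, 8.9, 16.9, 6.5, 12.8, 2.4, 8.1, 5.0, 12.4, 19.9.
Cumulative: 16.7, 25.6, 42.5, 49.0, 61.8, 64.2, 72.3, 77.3, 89.7, 109.6.
The total first reaches 89 DD on day 9.

day 9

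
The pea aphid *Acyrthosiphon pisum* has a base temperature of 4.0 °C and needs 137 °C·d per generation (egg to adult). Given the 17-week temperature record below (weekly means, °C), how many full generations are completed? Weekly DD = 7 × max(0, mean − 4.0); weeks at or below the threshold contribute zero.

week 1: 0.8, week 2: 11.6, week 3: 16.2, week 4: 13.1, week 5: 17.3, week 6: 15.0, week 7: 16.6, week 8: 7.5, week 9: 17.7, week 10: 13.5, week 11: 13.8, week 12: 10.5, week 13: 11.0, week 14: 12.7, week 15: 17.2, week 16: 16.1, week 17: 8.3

7 generations

Weekly DD (7 × max(0, T̄ − 4.0)): 0.0, 53.2, 85.4, 63.7, 93.1, 77.0, 88.2, 24.5, 95.9, 66.5, 68.6, 45.5, 49.0, 60.9, 92.4, 84.7, 30.1.
Season total = 1078.7 DD.
Complete generations = ⌊1078.7 / 137⌋ = 7.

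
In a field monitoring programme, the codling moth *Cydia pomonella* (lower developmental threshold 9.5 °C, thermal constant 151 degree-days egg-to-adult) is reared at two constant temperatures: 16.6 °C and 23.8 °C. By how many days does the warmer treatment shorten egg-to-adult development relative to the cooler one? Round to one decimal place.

10.7 days

At 16.6 °C: 151 / (16.6 − 9.5) = 151 / 7.1 = 21.268 d.
At 23.8 °C: 151 / (23.8 − 9.5) = 151 / 14.3 = 10.559 d.
Difference = |21.268 − 10.559| = 10.708 ≈ 10.7 days.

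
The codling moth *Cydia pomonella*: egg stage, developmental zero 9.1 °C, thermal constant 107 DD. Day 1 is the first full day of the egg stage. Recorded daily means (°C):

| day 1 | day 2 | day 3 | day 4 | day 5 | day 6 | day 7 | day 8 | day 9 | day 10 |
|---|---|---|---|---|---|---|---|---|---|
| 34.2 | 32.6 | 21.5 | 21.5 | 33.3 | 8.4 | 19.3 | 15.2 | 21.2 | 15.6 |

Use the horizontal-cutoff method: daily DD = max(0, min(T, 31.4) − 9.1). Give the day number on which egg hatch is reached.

Daily DD above 9.1 °C (capped at 22.3): 22.3, 22.3, 12.4, 12.4, 22.3, 0.0, 10.2, 6.1, 12.1, 6.5.
Cumulative: 22.3, 44.6, 57.0, 69.4, 91.7, 91.7, 101.9, 108.0, 120.1, 126.6.
The total first reaches 107 DD on day 8.

day 8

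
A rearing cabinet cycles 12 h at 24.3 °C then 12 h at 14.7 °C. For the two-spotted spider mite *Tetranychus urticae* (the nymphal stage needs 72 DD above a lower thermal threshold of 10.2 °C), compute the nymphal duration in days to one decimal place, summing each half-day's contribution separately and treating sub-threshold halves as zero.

7.7 days

Day half: max(0, 24.3 − 10.2) × 0.5 = 14.1 × 0.5 = 7.05 DD.
Night half: max(0, 14.7 − 10.2) × 0.5 = 4.5 × 0.5 = 2.25 DD.
Per 24 h: 9.30 DD/day.
Duration = 72 / 9.30 = 7.742 ≈ 7.7 days.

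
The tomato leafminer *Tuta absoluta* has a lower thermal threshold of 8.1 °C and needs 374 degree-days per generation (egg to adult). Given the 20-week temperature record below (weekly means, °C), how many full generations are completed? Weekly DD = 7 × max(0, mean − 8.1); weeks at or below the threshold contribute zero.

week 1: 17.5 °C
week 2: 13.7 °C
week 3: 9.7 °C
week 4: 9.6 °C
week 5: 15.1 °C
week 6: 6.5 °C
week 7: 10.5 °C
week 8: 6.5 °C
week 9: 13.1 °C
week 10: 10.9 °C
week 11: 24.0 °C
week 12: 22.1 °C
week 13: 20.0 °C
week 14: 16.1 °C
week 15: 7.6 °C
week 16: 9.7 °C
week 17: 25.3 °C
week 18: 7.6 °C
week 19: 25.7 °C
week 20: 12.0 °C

Weekly DD (7 × max(0, T̄ − 8.1)): 65.8, 39.2, 11.2, 10.5, 49.0, 0.0, 16.8, 0.0, 35.0, 19.6, 111.3, 98.0, 83.3, 56.0, 0.0, 11.2, 120.4, 0.0, 123.2, 27.3.
Season total = 877.8 DD.
Complete generations = ⌊877.8 / 374⌋ = 2.

2 generations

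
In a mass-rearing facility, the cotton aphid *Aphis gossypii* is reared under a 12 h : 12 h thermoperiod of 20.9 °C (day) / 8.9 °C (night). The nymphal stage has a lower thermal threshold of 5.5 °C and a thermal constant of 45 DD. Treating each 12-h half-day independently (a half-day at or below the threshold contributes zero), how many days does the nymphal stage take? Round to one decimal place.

Day half: max(0, 20.9 − 5.5) × 0.5 = 15.4 × 0.5 = 7.70 DD.
Night half: max(0, 8.9 − 5.5) × 0.5 = 3.4 × 0.5 = 1.70 DD.
Per 24 h: 9.40 DD/day.
Duration = 45 / 9.40 = 4.787 ≈ 4.8 days.

4.8 days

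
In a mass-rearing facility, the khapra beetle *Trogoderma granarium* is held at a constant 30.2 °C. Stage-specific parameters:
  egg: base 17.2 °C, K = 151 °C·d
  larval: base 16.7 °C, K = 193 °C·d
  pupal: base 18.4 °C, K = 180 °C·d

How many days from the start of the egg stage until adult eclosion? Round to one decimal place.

41.2 days

egg: 151 / (30.2 − 17.2) = 151 / 13.0 = 11.615 d.
larval: 193 / (30.2 − 16.7) = 193 / 13.5 = 14.296 d.
pupal: 180 / (30.2 − 18.4) = 180 / 11.8 = 15.254 d.
Sum = 41.166 ≈ 41.2 days.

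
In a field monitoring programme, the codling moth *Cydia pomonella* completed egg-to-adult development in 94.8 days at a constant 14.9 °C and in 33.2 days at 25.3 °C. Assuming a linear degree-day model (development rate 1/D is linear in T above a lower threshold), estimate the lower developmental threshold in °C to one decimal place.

9.3 °C

Equal thermal constants: D₁(T₁ − T_b) = D₂(T₂ − T_b).
94.8·(14.9 − T_b) = 33.2·(25.3 − T_b)
T_b = (94.8·14.9 − 33.2·25.3) / (94.8 − 33.2) = 572.56 / 61.6 = 9.295 °C ≈ 9.3 °C.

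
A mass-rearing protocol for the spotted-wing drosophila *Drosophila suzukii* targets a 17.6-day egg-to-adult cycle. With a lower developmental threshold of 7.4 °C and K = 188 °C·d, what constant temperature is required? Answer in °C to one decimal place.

Required daily accumulation = 188 / 17.6 = 10.682 DD/day.
T = T_base + 10.682 = 7.4 + 10.682 = 18.082 ≈ 18.1 °C.

18.1 °C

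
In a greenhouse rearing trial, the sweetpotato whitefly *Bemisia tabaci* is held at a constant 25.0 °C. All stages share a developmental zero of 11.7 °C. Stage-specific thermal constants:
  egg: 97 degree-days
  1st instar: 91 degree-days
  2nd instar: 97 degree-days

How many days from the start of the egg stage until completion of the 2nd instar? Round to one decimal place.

21.4 days

Daily accumulation at 25.0 °C = 25.0 − 11.7 = 13.3 DD/day.
Total K = 97 + 91 + 97 = 285 DD.
Total duration = 285 / 13.3 = 21.429 ≈ 21.4 days.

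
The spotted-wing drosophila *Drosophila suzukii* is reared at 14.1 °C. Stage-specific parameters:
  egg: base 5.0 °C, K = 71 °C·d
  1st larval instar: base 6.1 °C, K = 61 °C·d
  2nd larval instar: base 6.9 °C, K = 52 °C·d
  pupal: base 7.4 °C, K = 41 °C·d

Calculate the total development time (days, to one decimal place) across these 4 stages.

egg: 71 / (14.1 − 5.0) = 71 / 9.1 = 7.802 d.
1st larval instar: 61 / (14.1 − 6.1) = 61 / 8.0 = 7.625 d.
2nd larval instar: 52 / (14.1 − 6.9) = 52 / 7.2 = 7.222 d.
pupal: 41 / (14.1 − 7.4) = 41 / 6.7 = 6.119 d.
Sum = 28.769 ≈ 28.8 days.

28.8 days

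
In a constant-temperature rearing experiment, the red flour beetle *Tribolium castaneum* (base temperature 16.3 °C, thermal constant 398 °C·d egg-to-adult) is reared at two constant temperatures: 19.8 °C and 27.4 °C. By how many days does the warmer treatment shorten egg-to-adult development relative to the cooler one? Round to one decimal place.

At 19.8 °C: 398 / (19.8 − 16.3) = 398 / 3.5 = 113.714 d.
At 27.4 °C: 398 / (27.4 − 16.3) = 398 / 11.1 = 35.856 d.
Difference = |113.714 − 35.856| = 77.858 ≈ 77.9 days.

77.9 days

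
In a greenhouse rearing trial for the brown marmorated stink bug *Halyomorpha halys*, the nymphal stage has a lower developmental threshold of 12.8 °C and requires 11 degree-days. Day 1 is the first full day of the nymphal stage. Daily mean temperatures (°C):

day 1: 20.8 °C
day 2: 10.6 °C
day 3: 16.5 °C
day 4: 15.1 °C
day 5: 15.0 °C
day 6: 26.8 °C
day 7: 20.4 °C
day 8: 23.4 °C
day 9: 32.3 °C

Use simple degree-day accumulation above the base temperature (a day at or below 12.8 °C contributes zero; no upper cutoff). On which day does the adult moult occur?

day 3

Daily DD above 12.8 °C: 8.0, 0.0, 3.7, 2.3, 2.2, 14.0, 7.6, 10.6, 19.5.
Cumulative: 8.0, 8.0, 11.7, 14.0, 16.2, 30.2, 37.8, 48.4, 67.9.
The total first reaches 11 DD on day 3.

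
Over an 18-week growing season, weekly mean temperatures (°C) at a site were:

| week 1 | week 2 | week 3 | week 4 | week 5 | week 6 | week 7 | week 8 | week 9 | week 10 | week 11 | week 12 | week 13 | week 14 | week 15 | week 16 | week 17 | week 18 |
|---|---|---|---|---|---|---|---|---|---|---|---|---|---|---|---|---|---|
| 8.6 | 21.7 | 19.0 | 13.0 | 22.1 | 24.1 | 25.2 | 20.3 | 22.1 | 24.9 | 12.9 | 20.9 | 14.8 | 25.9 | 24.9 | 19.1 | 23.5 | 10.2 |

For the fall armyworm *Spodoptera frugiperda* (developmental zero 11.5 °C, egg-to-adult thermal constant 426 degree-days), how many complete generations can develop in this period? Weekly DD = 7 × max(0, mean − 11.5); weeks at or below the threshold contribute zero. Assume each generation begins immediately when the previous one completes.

Weekly DD (7 × max(0, T̄ − 11.5)): 0.0, 71.4, 52.5, 10.5, 74.2, 88.2, 95.9, 61.6, 74.2, 93.8, 9.8, 65.8, 23.1, 100.8, 93.8, 53.2, 84.0, 0.0.
Season total = 1052.8 DD.
Complete generations = ⌊1052.8 / 426⌋ = 2.

2 generations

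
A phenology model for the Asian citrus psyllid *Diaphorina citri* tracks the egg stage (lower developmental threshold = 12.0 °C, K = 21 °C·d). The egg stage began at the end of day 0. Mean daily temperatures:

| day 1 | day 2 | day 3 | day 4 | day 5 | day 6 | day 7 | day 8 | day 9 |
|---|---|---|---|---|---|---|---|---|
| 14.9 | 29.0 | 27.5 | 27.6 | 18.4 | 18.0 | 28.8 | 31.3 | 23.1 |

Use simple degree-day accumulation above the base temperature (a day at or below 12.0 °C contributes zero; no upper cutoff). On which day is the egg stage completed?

day 3

Daily DD above 12.0 °C: 2.9, 17.0, 15.5, 15.6, 6.4, 6.0, 16.8, 19.3, 11.1.
Cumulative: 2.9, 19.9, 35.4, 51.0, 57.4, 63.4, 80.2, 99.5, 110.6.
The total first reaches 21 DD on day 3.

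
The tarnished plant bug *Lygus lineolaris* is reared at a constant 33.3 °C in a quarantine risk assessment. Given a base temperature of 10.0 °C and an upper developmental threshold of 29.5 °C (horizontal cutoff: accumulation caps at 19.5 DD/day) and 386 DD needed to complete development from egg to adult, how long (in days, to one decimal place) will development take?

19.8 days

Temperature 33.3 °C exceeds the upper threshold, so daily accumulation caps at 29.5 − 10.0 = 19.5 DD/day.
Duration = 386 / 19.5 = 19.795 ≈ 19.8 days.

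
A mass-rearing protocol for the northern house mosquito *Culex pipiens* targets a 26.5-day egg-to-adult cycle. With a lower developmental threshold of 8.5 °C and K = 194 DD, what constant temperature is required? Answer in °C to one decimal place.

15.8 °C

Required daily accumulation = 194 / 26.5 = 7.321 DD/day.
T = T_base + 7.321 = 8.5 + 7.321 = 15.821 ≈ 15.8 °C.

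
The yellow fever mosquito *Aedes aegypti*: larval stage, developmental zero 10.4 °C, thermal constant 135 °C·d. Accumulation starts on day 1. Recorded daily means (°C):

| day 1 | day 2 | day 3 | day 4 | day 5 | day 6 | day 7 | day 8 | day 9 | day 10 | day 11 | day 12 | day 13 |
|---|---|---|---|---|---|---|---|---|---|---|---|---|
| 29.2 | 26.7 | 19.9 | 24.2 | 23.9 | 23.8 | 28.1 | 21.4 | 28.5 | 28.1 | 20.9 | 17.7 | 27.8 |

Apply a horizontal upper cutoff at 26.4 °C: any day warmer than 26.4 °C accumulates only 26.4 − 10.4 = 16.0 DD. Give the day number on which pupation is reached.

day 10

Daily DD above 10.4 °C (capped at 16.0): 16.0, 16.0, 9.5, 13.8, 13.5, 13.4, 16.0, 11.0, 16.0, 16.0, 10.5, 7.3, 16.0.
Cumulative: 16.0, 32.0, 41.5, 55.3, 68.8, 82.2, 98.2, 109.2, 125.2, 141.2, 151.7, 159.0, 175.0.
The total first reaches 135 DD on day 10.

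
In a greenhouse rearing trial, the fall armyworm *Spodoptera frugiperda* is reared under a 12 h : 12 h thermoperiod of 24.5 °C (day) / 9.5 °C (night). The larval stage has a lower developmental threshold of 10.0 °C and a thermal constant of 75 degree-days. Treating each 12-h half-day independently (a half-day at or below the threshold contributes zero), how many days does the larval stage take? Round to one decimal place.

Day half: max(0, 24.5 − 10.0) × 0.5 = 14.5 × 0.5 = 7.25 DD.
Night half: max(0, 9.5 − 10.0) × 0.5 = 0.0 × 0.5 = 0.00 DD.
Per 24 h: 7.25 DD/day.
Duration = 75 / 7.25 = 10.345 ≈ 10.3 days.

10.3 days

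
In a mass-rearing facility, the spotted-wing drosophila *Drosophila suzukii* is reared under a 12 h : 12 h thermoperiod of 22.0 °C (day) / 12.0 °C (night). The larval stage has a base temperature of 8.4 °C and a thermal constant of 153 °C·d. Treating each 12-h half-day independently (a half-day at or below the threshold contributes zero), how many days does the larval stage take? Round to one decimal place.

17.8 days

Day half: max(0, 22.0 − 8.4) × 0.5 = 13.6 × 0.5 = 6.80 DD.
Night half: max(0, 12.0 − 8.4) × 0.5 = 3.6 × 0.5 = 1.80 DD.
Per 24 h: 8.60 DD/day.
Duration = 153 / 8.60 = 17.791 ≈ 17.8 days.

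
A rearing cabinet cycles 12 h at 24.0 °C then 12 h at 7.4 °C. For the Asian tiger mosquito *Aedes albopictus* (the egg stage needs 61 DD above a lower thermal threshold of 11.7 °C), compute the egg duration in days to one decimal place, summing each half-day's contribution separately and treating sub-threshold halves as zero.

Day half: max(0, 24.0 − 11.7) × 0.5 = 12.3 × 0.5 = 6.15 DD.
Night half: max(0, 7.4 − 11.7) × 0.5 = 0.0 × 0.5 = 0.00 DD.
Per 24 h: 6.15 DD/day.
Duration = 61 / 6.15 = 9.919 ≈ 9.9 days.

9.9 days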